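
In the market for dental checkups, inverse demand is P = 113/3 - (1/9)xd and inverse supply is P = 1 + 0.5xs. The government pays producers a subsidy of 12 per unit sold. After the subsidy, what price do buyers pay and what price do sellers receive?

Pre-subsidy: 113/3 - (1/9)x = 1 + 0.5x gives x* = 60 and P* = 31.
With the subsidy, sellers receive Ps = Pb + 12 for each unit, where Pb is the price buyers pay.
On the curves, Pb = 113/3 - (1/9)x and Ps = 1 + 0.5x; the wedge Ps − Pb = 12 gives 1 + 0.5x − (113/3 - (1/9)x) = 12, so x' = 876/11.
Then Pb = 113/3 − (1/9)·(876/11) = 317/11 and Ps = 1 + 0.5·(876/11) = 449/11.

Buyers pay 317/11; sellers receive 449/11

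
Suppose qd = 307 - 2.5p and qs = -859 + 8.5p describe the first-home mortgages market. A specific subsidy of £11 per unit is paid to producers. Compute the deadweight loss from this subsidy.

Deadweight loss = £116.875

Pre-subsidy: 307 - 2.5p = -859 + 8.5p gives p* = 106, q* = 42.
With the subsidy, sellers receive ps = pb + 11 for each unit, where pb is the price buyers pay.
Supply in terms of pb becomes qs = -859 + 8.5(pb + 11) = -765.5 + 8.5pb. Setting this equal to demand: 307 - 2.5pb = -765.5 + 8.5pb, so pb = 97.5.
Sellers receive ps = 97.5 + 11 = 108.5; q' = 307 − 2.5·97.5 = 63.25.
The subsidy expands output by 63.25 − 42 = 21.25 past the efficient level; on those units the gap between marginal cost and willingness to pay runs from 0 up to 11.
DWL = ½ × 11 × 21.25 = 116.875.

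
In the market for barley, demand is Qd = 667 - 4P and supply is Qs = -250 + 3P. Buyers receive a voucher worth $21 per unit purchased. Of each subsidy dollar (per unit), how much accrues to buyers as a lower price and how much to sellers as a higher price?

Pre-subsidy: 667 - 4P = -250 + 3P gives P* = 131, Q* = 143.
With the rebate, buyers effectively pay Pb = Ps − 21, where Ps is the price sellers receive.
Demand in terms of Ps becomes Qd = 667 − 4(Ps − 21) = 751 - 4Ps. Setting this equal to supply: 751 - 4Ps = -250 + 3Ps, so Ps = 143.
Buyers pay Pb = 143 − 21 = 122; Q' = -250 + 3·143 = 179.
Buyers' price falls by P* − Pb = 131 − 122 = 9; sellers' price rises by Ps − P* = 143 − 131 = 12.

Buyers gain $9 per unit; sellers gain $12 per unit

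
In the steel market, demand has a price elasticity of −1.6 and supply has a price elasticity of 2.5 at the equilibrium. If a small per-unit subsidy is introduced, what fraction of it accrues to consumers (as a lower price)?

For a small subsidy around the equilibrium, the benefit split depends on the relative slopes, which at a point are proportional to the elasticities.
Buyer share = εs/(εs + |εd|) = 2.5/(2.5 + 1.6) = 25/41; seller share = |εd|/(εs + |εd|) = 16/41.

Consumer share = 25/41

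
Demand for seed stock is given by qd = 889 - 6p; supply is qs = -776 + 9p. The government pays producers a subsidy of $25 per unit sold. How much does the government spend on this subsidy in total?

Pre-subsidy: 889 - 6p = -776 + 9p gives p* = 111, q* = 223.
With the subsidy, sellers receive ps = pb + 25 for each unit, where pb is the price buyers pay.
Supply in terms of pb becomes qs = -776 + 9(pb + 25) = -551 + 9pb. Setting this equal to demand: 889 - 6pb = -551 + 9pb, so pb = 96.
Sellers receive ps = 96 + 25 = 121; q' = 889 − 6·96 = 313.
Government outlay = subsidy × quantity = 25 × 313 = 7825.

Government cost = $7825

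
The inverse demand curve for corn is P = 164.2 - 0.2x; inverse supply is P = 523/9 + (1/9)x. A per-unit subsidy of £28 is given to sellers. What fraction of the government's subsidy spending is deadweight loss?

DWL / government spending = 45/431

Pre-subsidy: 164.2 - 0.2x = 523/9 + (1/9)x gives x* = 341 and P* = 96.
With the subsidy, sellers receive Ps = Pb + 28 for each unit, where Pb is the price buyers pay.
On the curves, Pb = 164.2 - 0.2x and Ps = 523/9 + (1/9)x; the wedge Ps − Pb = 28 gives 523/9 + (1/9)x − (164.2 - 0.2x) = 28, so x' = 431.
Then Pb = 164.2 − 0.2·431 = 78 and Ps = 523/9 + (1/9)·431 = 106.
ΔCS = ½(341 + 431)(96 − 78) = 6948; ΔPS = ½(341 + 431)(106 − 96) = 3860.
Government spending = 28 × 431 = 12068.
DWL = ½ × 28 × (431 − 341) = 1260; fraction = 1260 / 12068 = 45/431.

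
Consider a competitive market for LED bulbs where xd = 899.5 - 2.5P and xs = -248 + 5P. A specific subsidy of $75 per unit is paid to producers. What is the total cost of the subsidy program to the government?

Government cost = $48150

Pre-subsidy: 899.5 - 2.5P = -248 + 5P gives P* = 153, x* = 517.
With the subsidy, sellers receive Ps = Pb + 75 for each unit, where Pb is the price buyers pay.
Supply in terms of Pb becomes xs = -248 + 5(Pb + 75) = 127 + 5Pb. Setting this equal to demand: 899.5 - 2.5Pb = 127 + 5Pb, so Pb = 103.
Sellers receive Ps = 103 + 75 = 178; x' = 899.5 − 2.5·103 = 642.
Government outlay = subsidy × quantity = 75 × 642 = 48150.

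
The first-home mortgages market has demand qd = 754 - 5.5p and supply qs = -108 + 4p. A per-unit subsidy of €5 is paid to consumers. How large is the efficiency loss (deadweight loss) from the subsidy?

Pre-subsidy: 754 - 5.5p = -108 + 4p gives p* = 1724/19, q* = 4844/19.
With the rebate, buyers effectively pay pb = ps − 5, where ps is the price sellers receive.
Demand in terms of ps becomes qd = 754 − 5.5(ps − 5) = 781.5 - 5.5ps. Setting this equal to supply: 781.5 - 5.5ps = -108 + 4ps, so ps = 1779/19.
Buyers pay pb = 1779/19 − 5 = 1684/19; q' = -108 + 4·(1779/19) = 5064/19.
The subsidy expands output by 5064/19 − 4844/19 = 220/19 past the efficient level; on those units the gap between marginal cost and willingness to pay runs from 0 up to 5.
DWL = ½ × 5 × 220/19 = 550/19.

Deadweight loss = 550/19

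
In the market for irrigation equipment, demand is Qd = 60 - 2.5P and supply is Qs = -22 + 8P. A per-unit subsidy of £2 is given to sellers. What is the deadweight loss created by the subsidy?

Pre-subsidy: 60 - 2.5P = -22 + 8P gives P* = 164/21, Q* = 850/21.
With the subsidy, sellers receive Ps = Pb + 2 for each unit, where Pb is the price buyers pay.
Supply in terms of Pb becomes Qs = -22 + 8(Pb + 2) = -6 + 8Pb. Setting this equal to demand: 60 - 2.5Pb = -6 + 8Pb, so Pb = 44/7.
Sellers receive Ps = 44/7 + 2 = 58/7; Q' = 60 − 2.5·(44/7) = 310/7.
The subsidy expands output by 310/7 − 850/21 = 80/21 past the efficient level; on those units the gap between marginal cost and willingness to pay runs from 0 up to 2.
DWL = ½ × 2 × 80/21 = 80/21.

Deadweight loss = 80/21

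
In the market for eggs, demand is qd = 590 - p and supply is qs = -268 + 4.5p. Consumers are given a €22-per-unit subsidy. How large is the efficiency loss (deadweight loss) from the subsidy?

Pre-subsidy: 590 - p = -268 + 4.5p gives p* = 156, q* = 434.
With the rebate, buyers effectively pay pb = ps − 22, where ps is the price sellers receive.
Demand in terms of ps becomes qd = 590 − 1(ps − 22) = 612 - ps. Setting this equal to supply: 612 - ps = -268 + 4.5ps, so ps = 160.
Buyers pay pb = 160 − 22 = 138; q' = -268 + 4.5·160 = 452.
The subsidy expands output by 452 − 434 = 18 past the efficient level; on those units the gap between marginal cost and willingness to pay runs from 0 up to 22.
DWL = ½ × 22 × 18 = 198.

Deadweight loss = €198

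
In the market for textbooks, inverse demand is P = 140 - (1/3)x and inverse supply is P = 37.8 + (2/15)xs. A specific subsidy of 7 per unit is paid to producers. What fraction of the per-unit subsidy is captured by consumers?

Consumer share = 5/7

Pre-subsidy: 140 - (1/3)x = 37.8 + (2/15)x gives x* = 219 and P* = 67.
With the subsidy, sellers receive Ps = Pb + 7 for each unit, where Pb is the price buyers pay.
On the curves, Pb = 140 - (1/3)x and Ps = 37.8 + (2/15)x; the wedge Ps − Pb = 7 gives 37.8 + (2/15)x − (140 - (1/3)x) = 7, so x' = 234.
Then Pb = 140 − (1/3)·234 = 62 and Ps = 37.8 + (2/15)·234 = 69.
Buyers' price falls by P* − Pb = 67 − 62 = 5; sellers' price rises by Ps − P* = 69 − 67 = 2.
So consumers capture 5/7 = 5/7 of each unit of subsidy.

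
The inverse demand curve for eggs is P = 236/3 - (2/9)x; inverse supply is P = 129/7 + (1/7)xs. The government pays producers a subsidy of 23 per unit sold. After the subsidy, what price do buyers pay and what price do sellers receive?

Buyers pay 28; sellers receive 51

Pre-subsidy: 236/3 - (2/9)x = 129/7 + (1/7)x gives x* = 165 and P* = 42.
With the subsidy, sellers receive Ps = Pb + 23 for each unit, where Pb is the price buyers pay.
On the curves, Pb = 236/3 - (2/9)x and Ps = 129/7 + (1/7)x; the wedge Ps − Pb = 23 gives 129/7 + (1/7)x − (236/3 - (2/9)x) = 23, so x' = 228.
Then Pb = 236/3 − (2/9)·228 = 28 and Ps = 129/7 + (1/7)·228 = 51.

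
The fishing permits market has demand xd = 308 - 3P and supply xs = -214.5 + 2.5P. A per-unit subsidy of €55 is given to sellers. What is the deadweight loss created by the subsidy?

Pre-subsidy: 308 - 3P = -214.5 + 2.5P gives P* = 95, x* = 23.
With the subsidy, sellers receive Ps = Pb + 55 for each unit, where Pb is the price buyers pay.
Supply in terms of Pb becomes xs = -214.5 + 2.5(Pb + 55) = -77 + 2.5Pb. Setting this equal to demand: 308 - 3Pb = -77 + 2.5Pb, so Pb = 70.
Sellers receive Ps = 70 + 55 = 125; x' = 308 − 3·70 = 98.
The subsidy expands output by 98 − 23 = 75 past the efficient level; on those units the gap between marginal cost and willingness to pay runs from 0 up to 55.
DWL = ½ × 55 × 75 = 2062.5.

Deadweight loss = €2062.5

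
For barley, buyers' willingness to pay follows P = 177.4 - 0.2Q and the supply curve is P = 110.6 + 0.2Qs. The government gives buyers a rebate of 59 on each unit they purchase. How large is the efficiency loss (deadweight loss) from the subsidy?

Deadweight loss = 4351.25

Pre-subsidy: 177.4 - 0.2Q = 110.6 + 0.2Q gives Q* = 167 and P* = 144.
With the rebate, buyers effectively pay Pb = Ps − 59, where Ps is the price sellers receive.
On the curves, Pb = 177.4 - 0.2Q and Ps = 110.6 + 0.2Q; the wedge Ps − Pb = 59 gives 110.6 + 0.2Q − (177.4 - 0.2Q) = 59, so Q' = 314.5.
Then Pb = 177.4 − 0.2·314.5 = 114.5 and Ps = 110.6 + 0.2·314.5 = 173.5.
The subsidy expands output by 314.5 − 167 = 147.5 past the efficient level; on those units the gap between marginal cost and willingness to pay runs from 0 up to 59.
DWL = ½ × 59 × 147.5 = 4351.25.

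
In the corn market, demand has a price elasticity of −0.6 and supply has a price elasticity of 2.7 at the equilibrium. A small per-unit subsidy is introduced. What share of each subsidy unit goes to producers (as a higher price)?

For a small subsidy around the equilibrium, the benefit split depends on the relative slopes, which at a point are proportional to the elasticities.
Buyer share = εs/(εs + |εd|) = 2.7/(2.7 + 0.6) = 9/11; seller share = |εd|/(εs + |εd|) = 2/11.
So producers capture 2/11 of the subsidy.

Producer share = 2/11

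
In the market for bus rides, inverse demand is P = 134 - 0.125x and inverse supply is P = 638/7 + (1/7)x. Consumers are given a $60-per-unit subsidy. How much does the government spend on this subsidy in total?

Government cost = $23040

Pre-subsidy: 134 - 0.125x = 638/7 + (1/7)x gives x* = 160 and P* = 114.
With the rebate, buyers effectively pay Pb = Ps − 60, where Ps is the price sellers receive.
On the curves, Pb = 134 - 0.125x and Ps = 638/7 + (1/7)x; the wedge Ps − Pb = 60 gives 638/7 + (1/7)x − (134 - 0.125x) = 60, so x' = 384.
Then Pb = 134 − 0.125·384 = 86 and Ps = 638/7 + (1/7)·384 = 146.
Government outlay = subsidy × quantity = 60 × 384 = 23040.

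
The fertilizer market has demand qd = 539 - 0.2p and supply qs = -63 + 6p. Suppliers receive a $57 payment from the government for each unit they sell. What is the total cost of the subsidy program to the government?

Government cost = 937593/31

Pre-subsidy: 539 - 0.2p = -63 + 6p gives p* = 3010/31, q* = 16107/31.
With the subsidy, sellers receive ps = pb + 57 for each unit, where pb is the price buyers pay.
Supply in terms of pb becomes qs = -63 + 6(pb + 57) = 279 + 6pb. Setting this equal to demand: 539 - 0.2pb = 279 + 6pb, so pb = 1300/31.
Sellers receive ps = 1300/31 + 57 = 3067/31; q' = 539 − 0.2·(1300/31) = 16449/31.
Government outlay = subsidy × quantity = 57 × 16449/31 = 937593/31.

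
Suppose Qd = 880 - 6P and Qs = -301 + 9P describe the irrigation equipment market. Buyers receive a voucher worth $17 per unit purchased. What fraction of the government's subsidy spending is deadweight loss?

Pre-subsidy: 880 - 6P = -301 + 9P gives P* = 1181/15, Q* = 407.6.
With the rebate, buyers effectively pay Pb = Ps − 17, where Ps is the price sellers receive.
Demand in terms of Ps becomes Qd = 880 − 6(Ps − 17) = 982 - 6Ps. Setting this equal to supply: 982 - 6Ps = -301 + 9Ps, so Ps = 1283/15.
Buyers pay Pb = 1283/15 − 17 = 1028/15; Q' = -301 + 9·(1283/15) = 468.8.
ΔCS = ½(407.6 + 468.8)(1181/15 − 1028/15) = 4469.64; ΔPS = ½(407.6 + 468.8)(1283/15 − 1181/15) = 2979.76.
Government spending = 17 × 468.8 = 7969.6.
DWL = ½ × 17 × (468.8 − 407.6) = 520.2; fraction = 520.2 / 7969.6 = 153/2344.

DWL / government spending = 153/2344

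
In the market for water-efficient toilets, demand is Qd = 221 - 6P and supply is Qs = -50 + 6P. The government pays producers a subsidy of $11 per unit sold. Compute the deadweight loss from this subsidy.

Deadweight loss = $181.5

Pre-subsidy: 221 - 6P = -50 + 6P gives P* = 271/12, Q* = 85.5.
With the subsidy, sellers receive Ps = Pb + 11 for each unit, where Pb is the price buyers pay.
Supply in terms of Pb becomes Qs = -50 + 6(Pb + 11) = 16 + 6Pb. Setting this equal to demand: 221 - 6Pb = 16 + 6Pb, so Pb = 205/12.
Sellers receive Ps = 205/12 + 11 = 337/12; Q' = 221 − 6·(205/12) = 118.5.
The subsidy expands output by 118.5 − 85.5 = 33 past the efficient level; on those units the gap between marginal cost and willingness to pay runs from 0 up to 11.
DWL = ½ × 11 × 33 = 181.5.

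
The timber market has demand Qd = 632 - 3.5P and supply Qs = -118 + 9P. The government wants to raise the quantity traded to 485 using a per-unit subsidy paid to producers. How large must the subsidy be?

At Q = 485, invert demand for the buyer price: Pb = (632 − 485)/3.5 = 42; invert supply for the seller price: Ps = (485 − (-118))/9 = 67.
The subsidy must fill the gap: s = Ps − Pb = 67 − 42 = 25.

Required subsidy s = 25 per unit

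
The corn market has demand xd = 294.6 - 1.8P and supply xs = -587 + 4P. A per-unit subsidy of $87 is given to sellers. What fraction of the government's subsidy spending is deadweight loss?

Pre-subsidy: 294.6 - 1.8P = -587 + 4P gives P* = 152, x* = 21.
With the subsidy, sellers receive Ps = Pb + 87 for each unit, where Pb is the price buyers pay.
Supply in terms of Pb becomes xs = -587 + 4(Pb + 87) = -239 + 4Pb. Setting this equal to demand: 294.6 - 1.8Pb = -239 + 4Pb, so Pb = 92.
Sellers receive Ps = 92 + 87 = 179; x' = 294.6 − 1.8·92 = 129.
ΔCS = ½(21 + 129)(152 − 92) = 4500; ΔPS = ½(21 + 129)(179 − 152) = 2025.
Government spending = 87 × 129 = 11223.
DWL = ½ × 87 × (129 − 21) = 4698; fraction = 4698 / 11223 = 18/43.

DWL / government spending = 18/43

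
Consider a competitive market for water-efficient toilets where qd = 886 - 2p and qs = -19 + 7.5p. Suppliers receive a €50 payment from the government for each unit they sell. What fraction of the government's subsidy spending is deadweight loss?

DWL / government spending = 375/7357

Pre-subsidy: 886 - 2p = -19 + 7.5p gives p* = 1810/19, q* = 13214/19.
With the subsidy, sellers receive ps = pb + 50 for each unit, where pb is the price buyers pay.
Supply in terms of pb becomes qs = -19 + 7.5(pb + 50) = 356 + 7.5pb. Setting this equal to demand: 886 - 2pb = 356 + 7.5pb, so pb = 1060/19.
Sellers receive ps = 1060/19 + 50 = 2010/19; q' = 886 − 2·(1060/19) = 14714/19.
ΔCS = ½(13214/19 + 14714/19)(1810/19 − 1060/19) = 10473000/361; ΔPS = ½(13214/19 + 14714/19)(2010/19 − 1810/19) = 2792800/361.
Government spending = 50 × 14714/19 = 735700/19.
DWL = ½ × 50 × (14714/19 − 13214/19) = 37500/19; fraction = (37500/19) / (735700/19) = 375/7357.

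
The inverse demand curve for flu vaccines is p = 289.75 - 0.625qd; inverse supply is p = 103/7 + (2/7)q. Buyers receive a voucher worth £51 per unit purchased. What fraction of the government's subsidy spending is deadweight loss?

DWL / government spending = 14/179

Pre-subsidy: 289.75 - 0.625q = 103/7 + (2/7)q gives q* = 302 and p* = 101.
With the rebate, buyers effectively pay pb = ps − 51, where ps is the price sellers receive.
On the curves, pb = 289.75 - 0.625q and ps = 103/7 + (2/7)q; the wedge ps − pb = 51 gives 103/7 + (2/7)q − (289.75 - 0.625q) = 51, so q' = 358.
Then pb = 289.75 − 0.625·358 = 66 and ps = 103/7 + (2/7)·358 = 117.
ΔCS = ½(302 + 358)(101 − 66) = 11550; ΔPS = ½(302 + 358)(117 − 101) = 5280.
Government spending = 51 × 358 = 18258.
DWL = ½ × 51 × (358 − 302) = 1428; fraction = 1428 / 18258 = 14/179.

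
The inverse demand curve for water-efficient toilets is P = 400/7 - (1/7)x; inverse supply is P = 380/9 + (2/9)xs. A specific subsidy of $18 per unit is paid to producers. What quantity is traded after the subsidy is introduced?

x' = 2074/23

Pre-subsidy: 400/7 - (1/7)x = 380/9 + (2/9)x gives x* = 940/23 and P* = 1180/23.
With the subsidy, sellers receive Ps = Pb + 18 for each unit, where Pb is the price buyers pay.
On the curves, Pb = 400/7 - (1/7)x and Ps = 380/9 + (2/9)x; the wedge Ps − Pb = 18 gives 380/9 + (2/9)x − (400/7 - (1/7)x) = 18, so x' = 2074/23.
Then Pb = 400/7 − (1/7)·(2074/23) = 1018/23 and Ps = 380/9 + (2/9)·(2074/23) = 1432/23.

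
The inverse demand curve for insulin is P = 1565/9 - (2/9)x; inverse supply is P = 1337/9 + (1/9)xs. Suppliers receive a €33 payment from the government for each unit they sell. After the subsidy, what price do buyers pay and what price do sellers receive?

Pre-subsidy: 1565/9 - (2/9)x = 1337/9 + (1/9)x gives x* = 76 and P* = 157.
With the subsidy, sellers receive Ps = Pb + 33 for each unit, where Pb is the price buyers pay.
On the curves, Pb = 1565/9 - (2/9)x and Ps = 1337/9 + (1/9)x; the wedge Ps − Pb = 33 gives 1337/9 + (1/9)x − (1565/9 - (2/9)x) = 33, so x' = 175.
Then Pb = 1565/9 − (2/9)·175 = 135 and Ps = 1337/9 + (1/9)·175 = 168.

Buyers pay €135; sellers receive €168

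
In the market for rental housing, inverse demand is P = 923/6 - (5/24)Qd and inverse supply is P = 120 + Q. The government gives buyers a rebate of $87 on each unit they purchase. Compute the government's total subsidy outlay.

Government cost = $8700

Pre-subsidy: 923/6 - (5/24)Q = 120 + Q gives Q* = 28 and P* = 148.
With the rebate, buyers effectively pay Pb = Ps − 87, where Ps is the price sellers receive.
On the curves, Pb = 923/6 - (5/24)Q and Ps = 120 + Q; the wedge Ps − Pb = 87 gives 120 + Q − (923/6 - (5/24)Q) = 87, so Q' = 100.
Then Pb = 923/6 − (5/24)·100 = 133 and Ps = 120 + 1·100 = 220.
Government outlay = subsidy × quantity = 87 × 100 = 8700.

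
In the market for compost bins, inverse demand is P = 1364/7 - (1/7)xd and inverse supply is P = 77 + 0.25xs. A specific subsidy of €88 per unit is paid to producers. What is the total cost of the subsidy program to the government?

Government cost = €46112

Pre-subsidy: 1364/7 - (1/7)x = 77 + 0.25x gives x* = 300 and P* = 152.
With the subsidy, sellers receive Ps = Pb + 88 for each unit, where Pb is the price buyers pay.
On the curves, Pb = 1364/7 - (1/7)x and Ps = 77 + 0.25x; the wedge Ps − Pb = 88 gives 77 + 0.25x − (1364/7 - (1/7)x) = 88, so x' = 524.
Then Pb = 1364/7 − (1/7)·524 = 120 and Ps = 77 + 0.25·524 = 208.
Government outlay = subsidy × quantity = 88 × 524 = 46112.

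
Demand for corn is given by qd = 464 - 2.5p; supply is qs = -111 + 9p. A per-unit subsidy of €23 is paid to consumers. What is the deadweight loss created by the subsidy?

Deadweight loss = €517.5

Pre-subsidy: 464 - 2.5p = -111 + 9p gives p* = 50, q* = 339.
With the rebate, buyers effectively pay pb = ps − 23, where ps is the price sellers receive.
Demand in terms of ps becomes qd = 464 − 2.5(ps − 23) = 521.5 - 2.5ps. Setting this equal to supply: 521.5 - 2.5ps = -111 + 9ps, so ps = 55.
Buyers pay pb = 55 − 23 = 32; q' = -111 + 9·55 = 384.
The subsidy expands output by 384 − 339 = 45 past the efficient level; on those units the gap between marginal cost and willingness to pay runs from 0 up to 23.
DWL = ½ × 23 × 45 = 517.5.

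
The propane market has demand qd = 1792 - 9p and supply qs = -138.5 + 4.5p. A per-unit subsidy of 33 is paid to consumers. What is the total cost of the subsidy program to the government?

Government cost = 19932

Pre-subsidy: 1792 - 9p = -138.5 + 4.5p gives p* = 143, q* = 505.
With the rebate, buyers effectively pay pb = ps − 33, where ps is the price sellers receive.
Demand in terms of ps becomes qd = 1792 − 9(ps − 33) = 2089 - 9ps. Setting this equal to supply: 2089 - 9ps = -138.5 + 4.5ps, so ps = 165.
Buyers pay pb = 165 − 33 = 132; q' = -138.5 + 4.5·165 = 604.
Government outlay = subsidy × quantity = 33 × 604 = 19932.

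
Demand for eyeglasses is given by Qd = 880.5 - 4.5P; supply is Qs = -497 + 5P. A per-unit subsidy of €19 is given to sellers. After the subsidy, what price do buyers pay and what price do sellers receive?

Pre-subsidy: 880.5 - 4.5P = -497 + 5P gives P* = 145, Q* = 228.
With the subsidy, sellers receive Ps = Pb + 19 for each unit, where Pb is the price buyers pay.
Supply in terms of Pb becomes Qs = -497 + 5(Pb + 19) = -402 + 5Pb. Setting this equal to demand: 880.5 - 4.5Pb = -402 + 5Pb, so Pb = 135.
Sellers receive Ps = 135 + 19 = 154; Q' = 880.5 − 4.5·135 = 273.

Buyers pay €135; sellers receive €154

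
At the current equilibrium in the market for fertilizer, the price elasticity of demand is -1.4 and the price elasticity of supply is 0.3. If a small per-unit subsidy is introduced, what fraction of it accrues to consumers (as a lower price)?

For a small subsidy around the equilibrium, the benefit split depends on the relative slopes, which at a point are proportional to the elasticities.
Buyer share = εs/(εs + |εd|) = 0.3/(0.3 + 1.4) = 3/17; seller share = |εd|/(εs + |εd|) = 14/17.

Consumer share = 3/17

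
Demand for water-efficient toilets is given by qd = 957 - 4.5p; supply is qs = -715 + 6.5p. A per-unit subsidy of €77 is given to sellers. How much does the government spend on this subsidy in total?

Government cost = €36786.75

Pre-subsidy: 957 - 4.5p = -715 + 6.5p gives p* = 152, q* = 273.
With the subsidy, sellers receive ps = pb + 77 for each unit, where pb is the price buyers pay.
Supply in terms of pb becomes qs = -715 + 6.5(pb + 77) = -214.5 + 6.5pb. Setting this equal to demand: 957 - 4.5pb = -214.5 + 6.5pb, so pb = 106.5.
Sellers receive ps = 106.5 + 77 = 183.5; q' = 957 − 4.5·106.5 = 477.75.
Government outlay = subsidy × quantity = 77 × 477.75 = 36786.75.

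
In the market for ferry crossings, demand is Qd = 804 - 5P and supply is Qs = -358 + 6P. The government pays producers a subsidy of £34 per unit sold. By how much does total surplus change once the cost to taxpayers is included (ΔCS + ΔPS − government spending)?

Pre-subsidy: 804 - 5P = -358 + 6P gives P* = 1162/11, Q* = 3034/11.
With the subsidy, sellers receive Ps = Pb + 34 for each unit, where Pb is the price buyers pay.
Supply in terms of Pb becomes Qs = -358 + 6(Pb + 34) = -154 + 6Pb. Setting this equal to demand: 804 - 5Pb = -154 + 6Pb, so Pb = 958/11.
Sellers receive Ps = 958/11 + 34 = 1332/11; Q' = 804 − 5·(958/11) = 4054/11.
ΔCS = ½(3034/11 + 4054/11)(1162/11 − 958/11) = 722976/121; ΔPS = ½(3034/11 + 4054/11)(1332/11 − 1162/11) = 602480/121.
Government spending = 34 × 4054/11 = 137836/11.
Net change = 722976/121 + 602480/121 − 137836/11 = -17340/11. The loss equals the DWL triangle ½·34·1020/11.

Net change in total surplus = -17340/11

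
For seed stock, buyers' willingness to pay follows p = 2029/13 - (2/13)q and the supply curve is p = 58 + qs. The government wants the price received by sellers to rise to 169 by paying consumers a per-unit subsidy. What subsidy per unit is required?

At a seller price of 169, quantity supplied is -58 + 1·169 = 111.
Buyers absorb 111 only when they pay pb = 2029/13 − (2/13)·111 = 139.
s = ps − pb = 169 − 139 = 30.

Required subsidy s = 30 per unit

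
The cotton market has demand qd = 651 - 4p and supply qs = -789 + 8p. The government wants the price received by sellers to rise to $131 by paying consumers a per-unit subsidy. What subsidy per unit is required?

At a seller price of 131, quantity supplied is -789 + 8·131 = 259.
Buyers absorb 259 only when they pay pb with 651 − 4·pb = 259, i.e. pb = 98.
s = ps − pb = 131 − 98 = 33.

Required subsidy s = $33 per unit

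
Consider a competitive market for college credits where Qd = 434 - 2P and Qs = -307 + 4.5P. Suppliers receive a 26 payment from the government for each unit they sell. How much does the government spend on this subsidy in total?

Government cost = 6292

Pre-subsidy: 434 - 2P = -307 + 4.5P gives P* = 114, Q* = 206.
With the subsidy, sellers receive Ps = Pb + 26 for each unit, where Pb is the price buyers pay.
Supply in terms of Pb becomes Qs = -307 + 4.5(Pb + 26) = -190 + 4.5Pb. Setting this equal to demand: 434 - 2Pb = -190 + 4.5Pb, so Pb = 96.
Sellers receive Ps = 96 + 26 = 122; Q' = 434 − 2·96 = 242.
Government outlay = subsidy × quantity = 26 × 242 = 6292.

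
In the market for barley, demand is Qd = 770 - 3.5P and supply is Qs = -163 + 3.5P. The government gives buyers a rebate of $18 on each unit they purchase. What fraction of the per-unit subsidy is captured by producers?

Pre-subsidy: 770 - 3.5P = -163 + 3.5P gives P* = 933/7, Q* = 303.5.
With the rebate, buyers effectively pay Pb = Ps − 18, where Ps is the price sellers receive.
Demand in terms of Ps becomes Qd = 770 − 3.5(Ps − 18) = 833 - 3.5Ps. Setting this equal to supply: 833 - 3.5Ps = -163 + 3.5Ps, so Ps = 996/7.
Buyers pay Pb = 996/7 − 18 = 870/7; Q' = -163 + 3.5·(996/7) = 335.
Buyers' price falls by P* − Pb = 933/7 − 870/7 = 9; sellers' price rises by Ps − P* = 996/7 − 933/7 = 9.
So producers capture 9/18 = 0.5 of each unit of subsidy.

Producer share = 0.5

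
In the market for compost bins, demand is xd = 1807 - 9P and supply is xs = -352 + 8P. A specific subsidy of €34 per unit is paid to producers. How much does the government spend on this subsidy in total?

Government cost = €27472

Pre-subsidy: 1807 - 9P = -352 + 8P gives P* = 127, x* = 664.
With the subsidy, sellers receive Ps = Pb + 34 for each unit, where Pb is the price buyers pay.
Supply in terms of Pb becomes xs = -352 + 8(Pb + 34) = -80 + 8Pb. Setting this equal to demand: 1807 - 9Pb = -80 + 8Pb, so Pb = 111.
Sellers receive Ps = 111 + 34 = 145; x' = 1807 − 9·111 = 808.
Government outlay = subsidy × quantity = 34 × 808 = 27472.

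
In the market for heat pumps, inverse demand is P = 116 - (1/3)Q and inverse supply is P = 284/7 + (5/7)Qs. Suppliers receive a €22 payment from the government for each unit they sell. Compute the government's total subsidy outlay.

Government cost = €2046

Pre-subsidy: 116 - (1/3)Q = 284/7 + (5/7)Q gives Q* = 72 and P* = 92.
With the subsidy, sellers receive Ps = Pb + 22 for each unit, where Pb is the price buyers pay.
On the curves, Pb = 116 - (1/3)Q and Ps = 284/7 + (5/7)Q; the wedge Ps − Pb = 22 gives 284/7 + (5/7)Q − (116 - (1/3)Q) = 22, so Q' = 93.
Then Pb = 116 − (1/3)·93 = 85 and Ps = 284/7 + (5/7)·93 = 107.
Government outlay = subsidy × quantity = 22 × 93 = 2046.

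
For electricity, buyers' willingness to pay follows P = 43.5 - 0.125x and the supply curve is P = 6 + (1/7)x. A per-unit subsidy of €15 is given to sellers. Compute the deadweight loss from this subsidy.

Pre-subsidy: 43.5 - 0.125x = 6 + (1/7)x gives x* = 140 and P* = 26.
With the subsidy, sellers receive Ps = Pb + 15 for each unit, where Pb is the price buyers pay.
On the curves, Pb = 43.5 - 0.125x and Ps = 6 + (1/7)x; the wedge Ps − Pb = 15 gives 6 + (1/7)x − (43.5 - 0.125x) = 15, so x' = 196.
Then Pb = 43.5 − 0.125·196 = 19 and Ps = 6 + (1/7)·196 = 34.
The subsidy expands output by 196 − 140 = 56 past the efficient level; on those units the gap between marginal cost and willingness to pay runs from 0 up to 15.
DWL = ½ × 15 × 56 = 420.

Deadweight loss = €420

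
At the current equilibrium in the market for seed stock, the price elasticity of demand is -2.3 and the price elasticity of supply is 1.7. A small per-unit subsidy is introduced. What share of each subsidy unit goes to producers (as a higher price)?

Producer share = 0.575

For a small subsidy around the equilibrium, the benefit split depends on the relative slopes, which at a point are proportional to the elasticities.
Buyer share = εs/(εs + |εd|) = 1.7/(1.7 + 2.3) = 0.425; seller share = |εd|/(εs + |εd|) = 0.575.
So producers capture 0.575 of the subsidy.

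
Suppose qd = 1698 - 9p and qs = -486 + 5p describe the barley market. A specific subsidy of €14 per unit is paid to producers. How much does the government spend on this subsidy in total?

Government cost = €4746

Pre-subsidy: 1698 - 9p = -486 + 5p gives p* = 156, q* = 294.
With the subsidy, sellers receive ps = pb + 14 for each unit, where pb is the price buyers pay.
Supply in terms of pb becomes qs = -486 + 5(pb + 14) = -416 + 5pb. Setting this equal to demand: 1698 - 9pb = -416 + 5pb, so pb = 151.
Sellers receive ps = 151 + 14 = 165; q' = 1698 − 9·151 = 339.
Government outlay = subsidy × quantity = 14 × 339 = 4746.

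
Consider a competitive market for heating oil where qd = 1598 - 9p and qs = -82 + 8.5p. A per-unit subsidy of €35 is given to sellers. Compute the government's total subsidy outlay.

Government cost = €31045

Pre-subsidy: 1598 - 9p = -82 + 8.5p gives p* = 96, q* = 734.
With the subsidy, sellers receive ps = pb + 35 for each unit, where pb is the price buyers pay.
Supply in terms of pb becomes qs = -82 + 8.5(pb + 35) = 215.5 + 8.5pb. Setting this equal to demand: 1598 - 9pb = 215.5 + 8.5pb, so pb = 79.
Sellers receive ps = 79 + 35 = 114; q' = 1598 − 9·79 = 887.
Government outlay = subsidy × quantity = 35 × 887 = 31045.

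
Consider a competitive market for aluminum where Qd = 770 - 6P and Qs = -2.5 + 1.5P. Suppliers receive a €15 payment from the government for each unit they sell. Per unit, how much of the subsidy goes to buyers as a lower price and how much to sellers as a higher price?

Pre-subsidy: 770 - 6P = -2.5 + 1.5P gives P* = 103, Q* = 152.
With the subsidy, sellers receive Ps = Pb + 15 for each unit, where Pb is the price buyers pay.
Supply in terms of Pb becomes Qs = -2.5 + 1.5(Pb + 15) = 20 + 1.5Pb. Setting this equal to demand: 770 - 6Pb = 20 + 1.5Pb, so Pb = 100.
Sellers receive Ps = 100 + 15 = 115; Q' = 770 − 6·100 = 170.
Buyers' price falls by P* − Pb = 103 − 100 = 3; sellers' price rises by Ps − P* = 115 − 103 = 12.

Buyers gain €3 per unit; sellers gain €12 per unit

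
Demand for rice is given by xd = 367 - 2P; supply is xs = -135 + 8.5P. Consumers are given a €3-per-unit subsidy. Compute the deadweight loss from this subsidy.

Pre-subsidy: 367 - 2P = -135 + 8.5P gives P* = 1004/21, x* = 5699/21.
With the rebate, buyers effectively pay Pb = Ps − 3, where Ps is the price sellers receive.
Demand in terms of Ps becomes xd = 367 − 2(Ps − 3) = 373 - 2Ps. Setting this equal to supply: 373 - 2Ps = -135 + 8.5Ps, so Ps = 1016/21.
Buyers pay Pb = 1016/21 − 3 = 953/21; x' = -135 + 8.5·(1016/21) = 5801/21.
The subsidy expands output by 5801/21 − 5699/21 = 34/7 past the efficient level; on those units the gap between marginal cost and willingness to pay runs from 0 up to 3.
DWL = ½ × 3 × 34/7 = 51/7.

Deadweight loss = 51/7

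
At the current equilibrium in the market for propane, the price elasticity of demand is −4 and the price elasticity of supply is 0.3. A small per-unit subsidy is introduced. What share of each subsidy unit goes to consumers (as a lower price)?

For a small subsidy around the equilibrium, the benefit split depends on the relative slopes, which at a point are proportional to the elasticities.
Buyer share = εs/(εs + |εd|) = 0.3/(0.3 + 4) = 3/43; seller share = |εd|/(εs + |εd|) = 40/43.

Consumer share = 3/43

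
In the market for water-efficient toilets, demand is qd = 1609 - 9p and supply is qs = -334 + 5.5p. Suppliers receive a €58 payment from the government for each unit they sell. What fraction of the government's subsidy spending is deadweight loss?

DWL / government spending = 99/601

Pre-subsidy: 1609 - 9p = -334 + 5.5p gives p* = 134, q* = 403.
With the subsidy, sellers receive ps = pb + 58 for each unit, where pb is the price buyers pay.
Supply in terms of pb becomes qs = -334 + 5.5(pb + 58) = -15 + 5.5pb. Setting this equal to demand: 1609 - 9pb = -15 + 5.5pb, so pb = 112.
Sellers receive ps = 112 + 58 = 170; q' = 1609 − 9·112 = 601.
ΔCS = ½(403 + 601)(134 − 112) = 11044; ΔPS = ½(403 + 601)(170 − 134) = 18072.
Government spending = 58 × 601 = 34858.
DWL = ½ × 58 × (601 − 403) = 5742; fraction = 5742 / 34858 = 99/601.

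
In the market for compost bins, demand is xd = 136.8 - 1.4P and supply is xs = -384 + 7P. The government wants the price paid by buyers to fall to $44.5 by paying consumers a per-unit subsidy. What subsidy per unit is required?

At a buyer price of 44.5, quantity demanded is 136.8 − 1.4·44.5 = 74.5.
Sellers supply 74.5 only when they receive Ps with -384 + 7·Ps = 74.5, i.e. Ps = 65.5.
s = Ps − Pb = 65.5 − 44.5 = 21.

Required subsidy s = $21 per unit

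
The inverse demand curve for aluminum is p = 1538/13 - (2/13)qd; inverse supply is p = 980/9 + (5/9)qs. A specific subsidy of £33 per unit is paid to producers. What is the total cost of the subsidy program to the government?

Pre-subsidy: 1538/13 - (2/13)q = 980/9 + (5/9)q gives q* = 1102/83 and p* = 9650/83.
With the subsidy, sellers receive ps = pb + 33 for each unit, where pb is the price buyers pay.
On the curves, pb = 1538/13 - (2/13)q and ps = 980/9 + (5/9)q; the wedge ps − pb = 33 gives 980/9 + (5/9)q − (1538/13 - (2/13)q) = 33, so q' = 4963/83.
Then pb = 1538/13 − (2/13)·(4963/83) = 9056/83 and ps = 980/9 + (5/9)·(4963/83) = 11795/83.
Government outlay = subsidy × quantity = 33 × 4963/83 = 163779/83.

Government cost = 163779/83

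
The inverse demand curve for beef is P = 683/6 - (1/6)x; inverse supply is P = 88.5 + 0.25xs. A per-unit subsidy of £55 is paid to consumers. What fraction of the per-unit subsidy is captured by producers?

Pre-subsidy: 683/6 - (1/6)x = 88.5 + 0.25x gives x* = 60.8 and P* = 103.7.
With the rebate, buyers effectively pay Pb = Ps − 55, where Ps is the price sellers receive.
On the curves, Pb = 683/6 - (1/6)x and Ps = 88.5 + 0.25x; the wedge Ps − Pb = 55 gives 88.5 + 0.25x − (683/6 - (1/6)x) = 55, so x' = 192.8.
Then Pb = 683/6 − (1/6)·192.8 = 81.7 and Ps = 88.5 + 0.25·192.8 = 136.7.
Buyers' price falls by P* − Pb = 103.7 − 81.7 = 22; sellers' price rises by Ps − P* = 136.7 − 103.7 = 33.
So producers capture 33/55 = 0.6 of each unit of subsidy.

Producer share = 0.6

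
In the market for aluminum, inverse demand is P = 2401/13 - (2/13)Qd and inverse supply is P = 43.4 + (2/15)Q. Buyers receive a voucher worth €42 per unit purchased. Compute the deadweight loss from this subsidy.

Deadweight loss = €3071.25

Pre-subsidy: 2401/13 - (2/13)Q = 43.4 + (2/15)Q gives Q* = 492 and P* = 109.
With the rebate, buyers effectively pay Pb = Ps − 42, where Ps is the price sellers receive.
On the curves, Pb = 2401/13 - (2/13)Q and Ps = 43.4 + (2/15)Q; the wedge Ps − Pb = 42 gives 43.4 + (2/15)Q − (2401/13 - (2/13)Q) = 42, so Q' = 638.25.
Then Pb = 2401/13 − (2/13)·638.25 = 86.5 and Ps = 43.4 + (2/15)·638.25 = 128.5.
The subsidy expands output by 638.25 − 492 = 146.25 past the efficient level; on those units the gap between marginal cost and willingness to pay runs from 0 up to 42.
DWL = ½ × 42 × 146.25 = 3071.25.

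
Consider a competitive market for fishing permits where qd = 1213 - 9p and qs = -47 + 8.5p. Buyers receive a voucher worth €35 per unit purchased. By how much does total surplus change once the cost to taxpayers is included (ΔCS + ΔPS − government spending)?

Net change in total surplus = -€2677.5

Pre-subsidy: 1213 - 9p = -47 + 8.5p gives p* = 72, q* = 565.
With the rebate, buyers effectively pay pb = ps − 35, where ps is the price sellers receive.
Demand in terms of ps becomes qd = 1213 − 9(ps − 35) = 1528 - 9ps. Setting this equal to supply: 1528 - 9ps = -47 + 8.5ps, so ps = 90.
Buyers pay pb = 90 − 35 = 55; q' = -47 + 8.5·90 = 718.
ΔCS = ½(565 + 718)(72 − 55) = 10905.5; ΔPS = ½(565 + 718)(90 − 72) = 11547.
Government spending = 35 × 718 = 25130.
Net change = 10905.5 + 11547 − 25130 = -2677.5. The loss equals the DWL triangle ½·35·153.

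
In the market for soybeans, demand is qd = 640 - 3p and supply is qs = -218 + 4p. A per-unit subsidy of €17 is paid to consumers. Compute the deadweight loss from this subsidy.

Pre-subsidy: 640 - 3p = -218 + 4p gives p* = 858/7, q* = 1906/7.
With the rebate, buyers effectively pay pb = ps − 17, where ps is the price sellers receive.
Demand in terms of ps becomes qd = 640 − 3(ps − 17) = 691 - 3ps. Setting this equal to supply: 691 - 3ps = -218 + 4ps, so ps = 909/7.
Buyers pay pb = 909/7 − 17 = 790/7; q' = -218 + 4·(909/7) = 2110/7.
The subsidy expands output by 2110/7 − 1906/7 = 204/7 past the efficient level; on those units the gap between marginal cost and willingness to pay runs from 0 up to 17.
DWL = ½ × 17 × 204/7 = 1734/7.

Deadweight loss = 1734/7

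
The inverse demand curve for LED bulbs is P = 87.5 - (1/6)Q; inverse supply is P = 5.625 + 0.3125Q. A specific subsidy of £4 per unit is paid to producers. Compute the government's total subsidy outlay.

Pre-subsidy: 87.5 - (1/6)Q = 5.625 + 0.3125Q gives Q* = 3930/23 and P* = 2715/46.
With the subsidy, sellers receive Ps = Pb + 4 for each unit, where Pb is the price buyers pay.
On the curves, Pb = 87.5 - (1/6)Q and Ps = 5.625 + 0.3125Q; the wedge Ps − Pb = 4 gives 5.625 + 0.3125Q − (87.5 - (1/6)Q) = 4, so Q' = 4122/23.
Then Pb = 87.5 − (1/6)·(4122/23) = 2651/46 and Ps = 5.625 + 0.3125·(4122/23) = 2835/46.
Government outlay = subsidy × quantity = 4 × 4122/23 = 16488/23.

Government cost = 16488/23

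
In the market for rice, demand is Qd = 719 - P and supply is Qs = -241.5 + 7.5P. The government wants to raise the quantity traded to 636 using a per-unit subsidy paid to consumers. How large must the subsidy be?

Required subsidy s = 34 per unit

At Q = 636, invert demand for the buyer price: Pb = (719 − 636)/1 = 83; invert supply for the seller price: Ps = (636 − (-241.5))/7.5 = 117.
The subsidy must fill the gap: s = Ps − Pb = 117 − 83 = 34.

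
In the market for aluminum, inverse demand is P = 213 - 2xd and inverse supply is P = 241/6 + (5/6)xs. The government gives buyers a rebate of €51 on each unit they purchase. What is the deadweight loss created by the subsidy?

Pre-subsidy: 213 - 2x = 241/6 + (5/6)x gives x* = 61 and P* = 91.
With the rebate, buyers effectively pay Pb = Ps − 51, where Ps is the price sellers receive.
On the curves, Pb = 213 - 2x and Ps = 241/6 + (5/6)x; the wedge Ps − Pb = 51 gives 241/6 + (5/6)x − (213 - 2x) = 51, so x' = 79.
Then Pb = 213 − 2·79 = 55 and Ps = 241/6 + (5/6)·79 = 106.
The subsidy expands output by 79 − 61 = 18 past the efficient level; on those units the gap between marginal cost and willingness to pay runs from 0 up to 51.
DWL = ½ × 51 × 18 = 459.

Deadweight loss = €459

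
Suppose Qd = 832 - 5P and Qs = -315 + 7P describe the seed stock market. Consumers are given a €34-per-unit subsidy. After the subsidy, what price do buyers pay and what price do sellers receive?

Buyers pay €75.75; sellers receive €109.75

Pre-subsidy: 832 - 5P = -315 + 7P gives P* = 1147/12, Q* = 4249/12.
With the rebate, buyers effectively pay Pb = Ps − 34, where Ps is the price sellers receive.
Demand in terms of Ps becomes Qd = 832 − 5(Ps − 34) = 1002 - 5Ps. Setting this equal to supply: 1002 - 5Ps = -315 + 7Ps, so Ps = 109.75.
Buyers pay Pb = 109.75 − 34 = 75.75; Q' = -315 + 7·109.75 = 453.25.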